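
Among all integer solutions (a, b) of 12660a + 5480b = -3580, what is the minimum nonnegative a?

gcd(12660, 5480) = 20.
20 divides -3580, so solutions exist.
By Bézout, 12660·(-29) + 5480·(67) = 20.
Scale by -3580/20 = -179: (a₀, b₀) = (5191, -11993).
General solution: a = 5191 + 274t, b = -11993 - 633t for integer t.
a ≥ 0: smallest is 5191 mod 274 = 259 (at t = -18), with b = -599.

259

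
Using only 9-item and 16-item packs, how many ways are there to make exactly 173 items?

1

Need nonnegative integers with 9j + 16k = 173.
gcd(9, 16) = 1, and 9·(-7) + 16·(4) = 1.
So (j₀, k₀) = (-1211, 692); general j = -1211 + 16t, k = 692 - 9t.
j ≥ 0 ⇒ t ≥ 76; k ≥ 0 ⇒ t ≤ 76. That's 1 value of t.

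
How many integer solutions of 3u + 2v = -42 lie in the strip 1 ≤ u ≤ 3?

gcd(3, 2):
  3 = 1*2 + 1
  2 = 2*1
so gcd(3, 2) = 1.
Back-substitute for Bézout coefficients:
  1 = 3 - 1*2
  ... = 3*(1) + 2*(-1)
Scale by -42: particular solution (-42, 42); reduce u mod 2: (0, -21).
General solution: u = 0 + 2t, v = -21 - 3t for integer t.
1 ≤ 0 + 2t ≤ 3 gives t ∈ [1, 1], which is 1 value.

1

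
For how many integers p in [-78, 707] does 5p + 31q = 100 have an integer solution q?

gcd(31, 5) = 1  (31 = 6×5 + 1, 5 = 5×1).
Back-substituting, 5×(-6) + 31×(1) = 1.
Scale by 100: particular solution (-600, 100); reduce p mod 31: (20, 0).
General solution: p = 20 + 31t, q = 0 - 5t for integer t.
-78 ≤ 20 + 31t ≤ 707 gives t ∈ [-3, 22], which is 26 values.

26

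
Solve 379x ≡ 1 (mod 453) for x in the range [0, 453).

202

gcd(453, 379) = 1  (453 = 1*379 + 74, 379 = 5*74 + 9, 74 = 8*9 + 2, 9 = 4*2 + 1, 2 = 2*1).
Back-substituting, 379*(202) + 453*(-169) = 1.
So 379*202 ≡ 1 (mod 453), and 202 mod 453 = 202.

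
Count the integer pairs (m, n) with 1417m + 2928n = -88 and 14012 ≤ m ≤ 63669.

gcd(2928, 1417):
  2928 = 2*1417 + 94
  1417 = 15*94 + 7
  94 = 13*7 + 3
  7 = 2*3 + 1
  3 = 3*1
so gcd(2928, 1417) = 1.
Back-substitute for Bézout coefficients:
  1 = 7 - 2*3
  ... = 1417*(841) + 2928*(-407)
Scale by -88: particular solution (-74008, 35816); reduce m mod 2928: (2120, -1026).
General solution: m = 2120 + 2928t, n = -1026 - 1417t for integer t.
14012 ≤ 2120 + 2928t ≤ 63669 gives t ∈ [5, 21], which is 17 values.

17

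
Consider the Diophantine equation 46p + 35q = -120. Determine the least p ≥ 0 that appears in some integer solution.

5

gcd(46, 35):
  46 = 1×35 + 11
  35 = 3×11 + 2
  11 = 5×2 + 1
  2 = 2×1
so gcd(46, 35) = 1.
1 divides -120, so solutions exist.
Back-substitute for Bézout coefficients:
  1 = 11 - 5×2
  ... = 46×(16) + 35×(-21)
Scale by -120/1 = -120: (p₀, q₀) = (-1920, 2520).
General solution: p = -1920 + 35t, q = 2520 - 46t for integer t.
p ≥ 0: smallest is -1920 mod 35 = 5 (at t = 55), with q = -10.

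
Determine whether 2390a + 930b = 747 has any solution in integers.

no

gcd(2390, 930) = 10.
10 does not divide 747 (remainder 7), so no integer solutions.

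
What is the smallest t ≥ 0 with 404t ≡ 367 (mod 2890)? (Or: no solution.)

no solution

gcd(2890, 404):
  2890 = 7×404 + 62
  404 = 6×62 + 32
  62 = 1×32 + 30
  32 = 1×30 + 2
  30 = 15×2
so gcd(2890, 404) = 2.
2 does not divide 367, so the congruence has no solution.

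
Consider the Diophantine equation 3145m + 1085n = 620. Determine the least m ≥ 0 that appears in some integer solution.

gcd(3145, 1085):
  3145 = 2·1085 + 975
  1085 = 1·975 + 110
  975 = 8·110 + 95
  110 = 1·95 + 15
  95 = 6·15 + 5
  15 = 3·5
so gcd(3145, 1085) = 5.
5 divides 620, so solutions exist.
Back-substitute for Bézout coefficients:
  5 = 95 - 6·15
  ... = 3145·(69) + 1085·(-200)
Scale by 620/5 = 124: (m₀, n₀) = (8556, -24800).
General solution: m = 8556 + 217t, n = -24800 - 629t for integer t.
m ≥ 0: smallest is 8556 mod 217 = 93 (at t = -39), with n = -269.

93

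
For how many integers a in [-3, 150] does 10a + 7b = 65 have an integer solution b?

22

gcd(10, 7) = 1.
By Bézout, 10×(-2) + 7×(3) = 1.
Particular solution: (3, 5).
General solution: a = 3 + 7t, b = 5 - 10t for integer t.
-3 ≤ 3 + 7t ≤ 150 gives t ∈ [0, 21], which is 22 values.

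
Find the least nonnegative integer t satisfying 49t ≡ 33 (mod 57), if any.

3

gcd(57, 49) = 1  (57 = 1·49 + 8, 49 = 6·8 + 1, 8 = 8·1).
1 divides 33, so solutions exist.
Back-substituting, 49·(7) + 57·(-6) = 1.
So 49·(7) ≡ 1 (mod 57); multiply by 33: t ≡ 231 (mod 57).
Smallest nonnegative: t = 231 mod 57 = 3.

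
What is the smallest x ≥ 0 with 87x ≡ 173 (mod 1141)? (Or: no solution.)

gcd(1141, 87) = 1  (1141 = 13×87 + 10, 87 = 8×10 + 7, 10 = 1×7 + 3, 7 = 2×3 + 1, 3 = 3×1).
1 divides 173, so solutions exist.
Back-substituting, 87×(341) + 1141×(-26) = 1.
So 87×(341) ≡ 1 (mod 1141); multiply by 173: x ≡ 58993 (mod 1141).
Smallest nonnegative: x = 58993 mod 1141 = 802.

802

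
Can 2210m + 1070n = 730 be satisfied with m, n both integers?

gcd(2210, 1070) = 10  (2210 = 2*1070 + 70, 1070 = 15*70 + 20, 70 = 3*20 + 10, 20 = 2*10).
10 divides 730, so integer solutions exist.

yes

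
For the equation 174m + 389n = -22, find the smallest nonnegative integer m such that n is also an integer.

gcd(389, 174):
  389 = 2*174 + 41
  174 = 4*41 + 10
  41 = 4*10 + 1
  10 = 10*1
so gcd(389, 174) = 1.
1 divides -22, so solutions exist.
Back-substitute for Bézout coefficients:
  1 = 41 - 4*10
  ... = 174*(-38) + 389*(17)
Scale by -22/1 = -22: (m₀, n₀) = (836, -374).
General solution: m = 836 + 389t, n = -374 - 174t for integer t.
m ≥ 0: smallest is 836 mod 389 = 58 (at t = -2), with n = -26.

58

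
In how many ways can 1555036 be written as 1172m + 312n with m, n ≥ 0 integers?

17

gcd(1172, 312) = 4.
By Bézout, 1172×(-37) + 312×(139) = 4.
One solution: (53, 4785).
General: m = 53 + 78t, n = 4785 - 293t.
m ≥ 0 ⇒ t ≥ 0; n ≥ 0 ⇒ t ≤ 16. So t ∈ [0, 16]: 17 solutions.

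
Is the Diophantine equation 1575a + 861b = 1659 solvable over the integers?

gcd(1575, 861) = 21  (1575 = 1*861 + 714, 861 = 1*714 + 147, 714 = 4*147 + 126, 147 = 1*126 + 21, 126 = 6*21).
21 divides 1659, so integer solutions exist.

yes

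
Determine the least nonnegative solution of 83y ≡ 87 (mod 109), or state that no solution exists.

gcd(109, 83):
  109 = 1×83 + 26
  83 = 3×26 + 5
  26 = 5×5 + 1
  5 = 5×1
so gcd(109, 83) = 1.
1 divides 87, so solutions exist.
Back-substitute for Bézout coefficients:
  1 = 26 - 5×5
  ... = 83×(-21) + 109×(16)
So 83×(-21) ≡ 1 (mod 109); multiply by 87: y ≡ -1827 (mod 109).
Smallest nonnegative: y = -1827 mod 109 = 26.

26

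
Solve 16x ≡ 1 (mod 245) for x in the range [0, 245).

gcd(245, 16):
  245 = 15×16 + 5
  16 = 3×5 + 1
  5 = 5×1
so gcd(245, 16) = 1.
Back-substitute for Bézout coefficients:
  1 = 16 - 3×5
  ... = 16×(46) + 245×(-3)
So 16×46 ≡ 1 (mod 245), and 46 mod 245 = 46.

46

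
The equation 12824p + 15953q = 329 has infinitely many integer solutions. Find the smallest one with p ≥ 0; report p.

1611

gcd(15953, 12824):
  15953 = 1·12824 + 3129
  12824 = 4·3129 + 308
  3129 = 10·308 + 49
  308 = 6·49 + 14
  49 = 3·14 + 7
  14 = 2·7
so gcd(15953, 12824) = 7.
7 divides 329, so solutions exist.
Back-substitute for Bézout coefficients:
  7 = 49 - 3·14
  ... = 12824·(-984) + 15953·(791)
Scale by 329/7 = 47: (p₀, q₀) = (-46248, 37177).
General solution: p = -46248 + 2279t, q = 37177 - 1832t for integer t.
p ≥ 0: smallest is -46248 mod 2279 = 1611 (at t = 21), with q = -1295.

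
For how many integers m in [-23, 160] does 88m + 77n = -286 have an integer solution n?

gcd(88, 77):
  88 = 1×77 + 11
  77 = 7×11
so gcd(88, 77) = 11.
Back-substitute for Bézout coefficients:
  11 = 88 - 1×77
  ... = 88×(1) + 77×(-1)
Scale by -26: particular solution (-26, 26); reduce m mod 7: (2, -6).
General solution: m = 2 + 7t, n = -6 - 8t for integer t.
-23 ≤ 2 + 7t ≤ 160 gives t ∈ [-3, 22], which is 26 values.

26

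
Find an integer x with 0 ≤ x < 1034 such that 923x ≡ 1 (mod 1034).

gcd(1034, 923) = 1  (1034 = 1×923 + 111, 923 = 8×111 + 35, 111 = 3×35 + 6, 35 = 5×6 + 5, 6 = 1×5 + 1, 5 = 5×1).
Back-substituting, 923×(-177) + 1034×(158) = 1.
So 923×-177 ≡ 1 (mod 1034), and -177 mod 1034 = 857.

857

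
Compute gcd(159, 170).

1

gcd(170, 159) = 1  (170 = 1×159 + 11, 159 = 14×11 + 5, 11 = 2×5 + 1, 5 = 5×1).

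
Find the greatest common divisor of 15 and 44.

gcd(44, 15):
  44 = 2·15 + 14
  15 = 1·14 + 1
  14 = 14·1
so gcd(44, 15) = 1.

1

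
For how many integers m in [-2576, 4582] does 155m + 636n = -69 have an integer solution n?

gcd(636, 155) = 1  (636 = 4·155 + 16, 155 = 9·16 + 11, 16 = 1·11 + 5, 11 = 2·5 + 1, 5 = 5·1).
Back-substituting, 155·(119) + 636·(-29) = 1.
Scale by -69: particular solution (-8211, 2001); reduce m mod 636: (57, -14).
General solution: m = 57 + 636t, n = -14 - 155t for integer t.
-2576 ≤ 57 + 636t ≤ 4582 gives t ∈ [-4, 7], which is 12 values.

12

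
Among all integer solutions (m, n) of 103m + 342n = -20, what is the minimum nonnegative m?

292

gcd(342, 103):
  342 = 3*103 + 33
  103 = 3*33 + 4
  33 = 8*4 + 1
  4 = 4*1
so gcd(342, 103) = 1.
1 divides -20, so solutions exist.
Back-substitute for Bézout coefficients:
  1 = 33 - 8*4
  ... = 103*(-83) + 342*(25)
Scale by -20/1 = -20: (m₀, n₀) = (1660, -500).
General solution: m = 1660 + 342t, n = -500 - 103t for integer t.
m ≥ 0: smallest is 1660 mod 342 = 292 (at t = -4), with n = -88.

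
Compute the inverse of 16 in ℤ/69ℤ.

gcd(69, 16) = 1.
By Bézout, 16×(13) + 69×(-3) = 1.
So 16×13 ≡ 1 (mod 69), and 13 mod 69 = 13.

13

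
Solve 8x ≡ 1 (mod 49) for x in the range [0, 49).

gcd(49, 8):
  49 = 6·8 + 1
  8 = 8·1
so gcd(49, 8) = 1.
Back-substitute for Bézout coefficients:
  1 = 49 - 6·8
  ... = 8·(-6) + 49·(1)
So 8·-6 ≡ 1 (mod 49), and -6 mod 49 = 43.

43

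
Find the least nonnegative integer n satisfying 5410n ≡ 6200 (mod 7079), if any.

6596

gcd(7079, 5410) = 1  (7079 = 1*5410 + 1669, 5410 = 3*1669 + 403, 1669 = 4*403 + 57, 403 = 7*57 + 4, 57 = 14*4 + 1, 4 = 4*1).
1 divides 6200, so solutions exist.
Back-substituting, 5410*(-1739) + 7079*(1329) = 1.
So 5410*(-1739) ≡ 1 (mod 7079); multiply by 6200: n ≡ -10781800 (mod 7079).
Smallest nonnegative: n = -10781800 mod 7079 = 6596.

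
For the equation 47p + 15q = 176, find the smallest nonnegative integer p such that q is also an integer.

13

gcd(47, 15):
  47 = 3*15 + 2
  15 = 7*2 + 1
  2 = 2*1
so gcd(47, 15) = 1.
1 divides 176, so solutions exist.
Back-substitute for Bézout coefficients:
  1 = 15 - 7*2
  ... = 47*(-7) + 15*(22)
Scale by 176/1 = 176: (p₀, q₀) = (-1232, 3872).
General solution: p = -1232 + 15t, q = 3872 - 47t for integer t.
p ≥ 0: smallest is -1232 mod 15 = 13 (at t = 83), with q = -29.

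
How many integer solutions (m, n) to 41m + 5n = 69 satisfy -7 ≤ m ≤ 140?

gcd(41, 5) = 1  (41 = 8·5 + 1, 5 = 5·1).
Back-substituting, 41·(1) + 5·(-8) = 1.
Scale by 69: particular solution (69, -552); reduce m mod 5: (4, -19).
General solution: m = 4 + 5t, n = -19 - 41t for integer t.
-7 ≤ 4 + 5t ≤ 140 gives t ∈ [-2, 27], which is 30 values.

30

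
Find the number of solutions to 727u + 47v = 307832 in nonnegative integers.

9

gcd(727, 47):
  727 = 15×47 + 22
  47 = 2×22 + 3
  22 = 7×3 + 1
  3 = 3×1
so gcd(727, 47) = 1.
Back-substitute for Bézout coefficients:
  1 = 22 - 7×3
  ... = 727×(15) + 47×(-232)
Scale by 307832: one solution is (4617480, -71417024). Reduce u mod 47: (12, 6364).
General: u = 12 + 47t, v = 6364 - 727t.
u ≥ 0 ⇒ t ≥ 0; v ≥ 0 ⇒ t ≤ 8. So t ∈ [0, 8]: 9 solutions.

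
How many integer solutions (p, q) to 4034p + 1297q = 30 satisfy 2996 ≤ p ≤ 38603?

gcd(4034, 1297) = 1  (4034 = 3*1297 + 143, 1297 = 9*143 + 10, 143 = 14*10 + 3, 10 = 3*3 + 1, 3 = 3*1).
Back-substituting, 4034*(-390) + 1297*(1213) = 1.
Scale by 30: particular solution (-11700, 36390); reduce p mod 1297: (1270, -3950).
General solution: p = 1270 + 1297t, q = -3950 - 4034t for integer t.
2996 ≤ 1270 + 1297t ≤ 38603 gives t ∈ [2, 28], which is 27 values.

27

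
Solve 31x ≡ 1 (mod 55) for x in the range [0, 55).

gcd(55, 31) = 1  (55 = 1×31 + 24, 31 = 1×24 + 7, 24 = 3×7 + 3, 7 = 2×3 + 1, 3 = 3×1).
Back-substituting, 31×(16) + 55×(-9) = 1.
So 31×16 ≡ 1 (mod 55), and 16 mod 55 = 16.

16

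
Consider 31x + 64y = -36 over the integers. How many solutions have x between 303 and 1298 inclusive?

15

gcd(64, 31) = 1.
By Bézout, 31·(31) + 64·(-15) = 1.
Particular solution: (36, -18).
General solution: x = 36 + 64t, y = -18 - 31t for integer t.
303 ≤ 36 + 64t ≤ 1298 gives t ∈ [5, 19], which is 15 values.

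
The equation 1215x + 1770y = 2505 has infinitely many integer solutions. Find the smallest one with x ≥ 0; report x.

gcd(1770, 1215):
  1770 = 1×1215 + 555
  1215 = 2×555 + 105
  555 = 5×105 + 30
  105 = 3×30 + 15
  30 = 2×15
so gcd(1770, 1215) = 15.
15 divides 2505, so solutions exist.
Back-substitute for Bézout coefficients:
  15 = 105 - 3×30
  ... = 1215×(51) + 1770×(-35)
Scale by 2505/15 = 167: (x₀, y₀) = (8517, -5845).
General solution: x = 8517 + 118t, y = -5845 - 81t for integer t.
x ≥ 0: smallest is 8517 mod 118 = 21 (at t = -72), with y = -13.

21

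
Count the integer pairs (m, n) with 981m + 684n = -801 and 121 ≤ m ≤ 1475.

gcd(981, 684) = 9  (981 = 1·684 + 297, 684 = 2·297 + 90, 297 = 3·90 + 27, 90 = 3·27 + 9, 27 = 3·9).
Back-substituting, 981·(-23) + 684·(33) = 9.
Scale by -89: particular solution (2047, -2937); reduce m mod 76: (71, -103).
General solution: m = 71 + 76t, n = -103 - 109t for integer t.
121 ≤ 71 + 76t ≤ 1475 gives t ∈ [1, 18], which is 18 values.

18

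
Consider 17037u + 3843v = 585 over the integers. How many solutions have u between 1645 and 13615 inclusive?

gcd(17037, 3843):
  17037 = 4*3843 + 1665
  3843 = 2*1665 + 513
  1665 = 3*513 + 126
  513 = 4*126 + 9
  126 = 14*9
so gcd(17037, 3843) = 9.
Back-substitute for Bézout coefficients:
  9 = 513 - 4*126
  ... = 17037*(-30) + 3843*(133)
Scale by 65: particular solution (-1950, 8645); reduce u mod 427: (185, -820).
General solution: u = 185 + 427t, v = -820 - 1893t for integer t.
1645 ≤ 185 + 427t ≤ 13615 gives t ∈ [4, 31], which is 28 values.

28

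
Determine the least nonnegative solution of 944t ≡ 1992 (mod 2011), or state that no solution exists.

gcd(2011, 944):
  2011 = 2×944 + 123
  944 = 7×123 + 83
  123 = 1×83 + 40
  83 = 2×40 + 3
  40 = 13×3 + 1
  3 = 3×1
so gcd(2011, 944) = 1.
1 divides 1992, so solutions exist.
Back-substitute for Bézout coefficients:
  1 = 40 - 13×3
  ... = 944×(-654) + 2011×(307)
So 944×(-654) ≡ 1 (mod 2011); multiply by 1992: t ≡ -1302768 (mod 2011).
Smallest nonnegative: t = -1302768 mod 2011 = 360.

360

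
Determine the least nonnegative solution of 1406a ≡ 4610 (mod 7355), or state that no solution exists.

gcd(7355, 1406) = 1.
1 divides 4610, so solutions exist.
By Bézout, 1406·(1041) + 7355·(-199) = 1.
So 1406·(1041) ≡ 1 (mod 7355); multiply by 4610: a ≡ 4799010 (mod 7355).
Smallest nonnegative: a = 4799010 mod 7355 = 3550.

3550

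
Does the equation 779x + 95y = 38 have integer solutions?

yes

gcd(779, 95) = 19  (779 = 8×95 + 19, 95 = 5×19).
19 divides 38, so integer solutions exist.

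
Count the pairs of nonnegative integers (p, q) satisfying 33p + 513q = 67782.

13

gcd(513, 33) = 3.
By Bézout, 33·(-31) + 513·(2) = 3.
One solution: (2, 132).
General: p = 2 + 171t, q = 132 - 11t.
p ≥ 0 ⇒ t ≥ 0; q ≥ 0 ⇒ t ≤ 12. So t ∈ [0, 12]: 13 solutions.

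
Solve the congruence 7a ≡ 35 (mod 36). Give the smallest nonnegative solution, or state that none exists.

gcd(36, 7) = 1.
1 divides 35, so solutions exist.
By Bézout, 7*(-5) + 36*(1) = 1.
So 7*(-5) ≡ 1 (mod 36); multiply by 35: a ≡ -175 (mod 36).
Smallest nonnegative: a = -175 mod 36 = 5.

5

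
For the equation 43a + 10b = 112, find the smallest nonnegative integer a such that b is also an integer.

4

gcd(43, 10) = 1  (43 = 4*10 + 3, 10 = 3*3 + 1, 3 = 3*1).
1 divides 112, so solutions exist.
Back-substituting, 43*(-3) + 10*(13) = 1.
Scale by 112/1 = 112: (a₀, b₀) = (-336, 1456).
General solution: a = -336 + 10t, b = 1456 - 43t for integer t.
a ≥ 0: smallest is -336 mod 10 = 4 (at t = 34), with b = -6.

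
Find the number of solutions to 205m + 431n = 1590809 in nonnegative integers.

gcd(431, 205):
  431 = 2*205 + 21
  205 = 9*21 + 16
  21 = 1*16 + 5
  16 = 3*5 + 1
  5 = 5*1
so gcd(431, 205) = 1.
Back-substitute for Bézout coefficients:
  1 = 16 - 3*5
  ... = 205*(82) + 431*(-39)
Scale by 1590809: one solution is (130446338, -62041551). Reduce m mod 431: (309, 3544).
General: m = 309 + 431t, n = 3544 - 205t.
m ≥ 0 ⇒ t ≥ 0; n ≥ 0 ⇒ t ≤ 17. So t ∈ [0, 17]: 18 solutions.

18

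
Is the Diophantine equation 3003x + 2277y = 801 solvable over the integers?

gcd(3003, 2277) = 33  (3003 = 1·2277 + 726, 2277 = 3·726 + 99, 726 = 7·99 + 33, 99 = 3·33).
33 does not divide 801 (remainder 9), so no integer solutions.

no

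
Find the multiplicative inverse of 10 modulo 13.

gcd(13, 10) = 1.
By Bézout, 10·(4) + 13·(-3) = 1.
So 10·4 ≡ 1 (mod 13), and 4 mod 13 = 4.

4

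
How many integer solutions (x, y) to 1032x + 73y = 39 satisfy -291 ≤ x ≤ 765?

gcd(1032, 73) = 1.
By Bézout, 1032×(22) + 73×(-311) = 1.
Particular solution: (55, -777).
General solution: x = 55 + 73t, y = -777 - 1032t for integer t.
-291 ≤ 55 + 73t ≤ 765 gives t ∈ [-4, 9], which is 14 values.

14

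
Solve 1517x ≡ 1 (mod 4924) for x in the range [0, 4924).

2561

gcd(4924, 1517) = 1  (4924 = 3·1517 + 373, 1517 = 4·373 + 25, 373 = 14·25 + 23, 25 = 1·23 + 2, 23 = 11·2 + 1, 2 = 2·1).
Back-substituting, 1517·(-2363) + 4924·(728) = 1.
So 1517·-2363 ≡ 1 (mod 4924), and -2363 mod 4924 = 2561.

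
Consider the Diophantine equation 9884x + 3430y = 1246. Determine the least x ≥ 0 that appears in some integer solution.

149

gcd(9884, 3430) = 14.
14 divides 1246, so solutions exist.
By Bézout, 9884·(76) + 3430·(-219) = 14.
Scale by 1246/14 = 89: (x₀, y₀) = (6764, -19491).
General solution: x = 6764 + 245t, y = -19491 - 706t for integer t.
x ≥ 0: smallest is 6764 mod 245 = 149 (at t = -27), with y = -429.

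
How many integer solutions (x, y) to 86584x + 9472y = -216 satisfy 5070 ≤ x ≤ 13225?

7

gcd(86584, 9472):
  86584 = 9×9472 + 1336
  9472 = 7×1336 + 120
  1336 = 11×120 + 16
  120 = 7×16 + 8
  16 = 2×8
so gcd(86584, 9472) = 8.
Back-substitute for Bézout coefficients:
  8 = 120 - 7×16
  ... = 86584×(-553) + 9472×(5055)
Scale by -27: particular solution (14931, -136485); reduce x mod 1184: (723, -6609).
General solution: x = 723 + 1184t, y = -6609 - 10823t for integer t.
5070 ≤ 723 + 1184t ≤ 13225 gives t ∈ [4, 10], which is 7 values.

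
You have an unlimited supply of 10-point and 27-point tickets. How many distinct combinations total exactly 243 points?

1

Need nonnegative integers with 10j + 27k = 243.
gcd(10, 27) = 1, and 10·(-8) + 27·(3) = 1.
So (j₀, k₀) = (-1944, 729); general j = -1944 + 27t, k = 729 - 10t.
j ≥ 0 ⇒ t ≥ 72; k ≥ 0 ⇒ t ≤ 72. That's 1 value of t.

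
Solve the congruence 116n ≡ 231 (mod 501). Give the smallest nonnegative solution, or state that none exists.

gcd(501, 116) = 1  (501 = 4×116 + 37, 116 = 3×37 + 5, 37 = 7×5 + 2, 5 = 2×2 + 1, 2 = 2×1).
1 divides 231, so solutions exist.
Back-substituting, 116×(203) + 501×(-47) = 1.
So 116×(203) ≡ 1 (mod 501); multiply by 231: n ≡ 46893 (mod 501).
Smallest nonnegative: n = 46893 mod 501 = 300.

300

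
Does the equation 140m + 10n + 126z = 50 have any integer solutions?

yes

gcd(140, 10):
  140 = 14×10
so gcd(140, 10) = 10.
gcd(10, 126) = 2.
2 divides 50, so integer solutions exist.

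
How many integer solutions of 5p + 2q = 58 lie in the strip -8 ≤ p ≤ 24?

17

gcd(5, 2) = 1  (5 = 2×2 + 1, 2 = 2×1).
Back-substituting, 5×(1) + 2×(-2) = 1.
Scale by 58: particular solution (58, -116); reduce p mod 2: (0, 29).
General solution: p = 0 + 2t, q = 29 - 5t for integer t.
-8 ≤ 0 + 2t ≤ 24 gives t ∈ [-4, 12], which is 17 values.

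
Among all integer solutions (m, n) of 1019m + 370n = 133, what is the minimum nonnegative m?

gcd(1019, 370) = 1  (1019 = 2×370 + 279, 370 = 1×279 + 91, 279 = 3×91 + 6, 91 = 15×6 + 1, 6 = 6×1).
1 divides 133, so solutions exist.
Back-substituting, 1019×(-61) + 370×(168) = 1.
Scale by 133/1 = 133: (m₀, n₀) = (-8113, 22344).
General solution: m = -8113 + 370t, n = 22344 - 1019t for integer t.
m ≥ 0: smallest is -8113 mod 370 = 27 (at t = 22), with n = -74.

27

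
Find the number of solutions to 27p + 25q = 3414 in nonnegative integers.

gcd(27, 25):
  27 = 1*25 + 2
  25 = 12*2 + 1
  2 = 2*1
so gcd(27, 25) = 1.
Back-substitute for Bézout coefficients:
  1 = 25 - 12*2
  ... = 27*(-12) + 25*(13)
Scale by 3414: one solution is (-40968, 44382). Reduce p mod 25: (7, 129).
General: p = 7 + 25t, q = 129 - 27t.
p ≥ 0 ⇒ t ≥ 0; q ≥ 0 ⇒ t ≤ 4. So t ∈ [0, 4]: 5 solutions.

5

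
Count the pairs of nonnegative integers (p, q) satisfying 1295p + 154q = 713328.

26

gcd(1295, 154) = 7.
By Bézout, 1295×(5) + 154×(-42) = 7.
One solution: (0, 4632).
General: p = 0 + 22t, q = 4632 - 185t.
p ≥ 0 ⇒ t ≥ 0; q ≥ 0 ⇒ t ≤ 25. So t ∈ [0, 25]: 26 solutions.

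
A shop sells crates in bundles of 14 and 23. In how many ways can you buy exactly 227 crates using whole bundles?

1

Need nonnegative integers with 14j + 23k = 227.
gcd(14, 23) = 1, and 14·(5) + 23·(-3) = 1.
So (j₀, k₀) = (1135, -681); general j = 1135 + 23t, k = -681 - 14t.
j ≥ 0 ⇒ t ≥ -49; k ≥ 0 ⇒ t ≤ -49. That's 1 value of t.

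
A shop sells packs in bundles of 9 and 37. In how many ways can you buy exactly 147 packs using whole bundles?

1

Need nonnegative integers with 9j + 37k = 147.
gcd(9, 37) = 1, and 9·(-4) + 37·(1) = 1.
So (j₀, k₀) = (-588, 147); general j = -588 + 37t, k = 147 - 9t.
j ≥ 0 ⇒ t ≥ 16; k ≥ 0 ⇒ t ≤ 16. That's 1 value of t.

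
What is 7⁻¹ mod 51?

gcd(51, 7):
  51 = 7·7 + 2
  7 = 3·2 + 1
  2 = 2·1
so gcd(51, 7) = 1.
Back-substitute for Bézout coefficients:
  1 = 7 - 3·2
  ... = 7·(22) + 51·(-3)
So 7·22 ≡ 1 (mod 51), and 22 mod 51 = 22.

22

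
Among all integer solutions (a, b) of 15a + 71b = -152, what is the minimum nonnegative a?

gcd(71, 15):
  71 = 4*15 + 11
  15 = 1*11 + 4
  11 = 2*4 + 3
  4 = 1*3 + 1
  3 = 3*1
so gcd(71, 15) = 1.
1 divides -152, so solutions exist.
Back-substitute for Bézout coefficients:
  1 = 4 - 1*3
  ... = 15*(19) + 71*(-4)
Scale by -152/1 = -152: (a₀, b₀) = (-2888, 608).
General solution: a = -2888 + 71t, b = 608 - 15t for integer t.
a ≥ 0: smallest is -2888 mod 71 = 23 (at t = 41), with b = -7.

23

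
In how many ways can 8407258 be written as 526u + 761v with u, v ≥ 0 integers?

gcd(761, 526):
  761 = 1×526 + 235
  526 = 2×235 + 56
  235 = 4×56 + 11
  56 = 5×11 + 1
  11 = 11×1
so gcd(761, 526) = 1.
Back-substitute for Bézout coefficients:
  1 = 56 - 5×11
  ... = 526×(68) + 761×(-47)
Scale by 8407258: one solution is (571693544, -395141126). Reduce u mod 761: (665, 10588).
General: u = 665 + 761t, v = 10588 - 526t.
u ≥ 0 ⇒ t ≥ 0; v ≥ 0 ⇒ t ≤ 20. So t ∈ [0, 20]: 21 solutions.

21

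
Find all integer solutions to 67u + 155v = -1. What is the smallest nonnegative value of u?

37

gcd(155, 67):
  155 = 2*67 + 21
  67 = 3*21 + 4
  21 = 5*4 + 1
  4 = 4*1
so gcd(155, 67) = 1.
1 divides -1, so solutions exist.
Back-substitute for Bézout coefficients:
  1 = 21 - 5*4
  ... = 67*(-37) + 155*(16)
Scale by -1/1 = -1: (u₀, v₀) = (37, -16).
General solution: u = 37 + 155t, v = -16 - 67t for integer t.
u ≥ 0: smallest is 37 mod 155 = 37 (at t = 0), with v = -16.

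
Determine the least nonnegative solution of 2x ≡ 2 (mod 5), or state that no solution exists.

gcd(5, 2):
  5 = 2×2 + 1
  2 = 2×1
so gcd(5, 2) = 1.
1 divides 2, so solutions exist.
Back-substitute for Bézout coefficients:
  1 = 5 - 2×2
  ... = 2×(-2) + 5×(1)
So 2×(-2) ≡ 1 (mod 5); multiply by 2: x ≡ -4 (mod 5).
Smallest nonnegative: x = -4 mod 5 = 1.

1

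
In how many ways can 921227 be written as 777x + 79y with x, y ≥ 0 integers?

15

gcd(777, 79):
  777 = 9·79 + 66
  79 = 1·66 + 13
  66 = 5·13 + 1
  13 = 13·1
so gcd(777, 79) = 1.
Back-substitute for Bézout coefficients:
  1 = 66 - 5·13
  ... = 777·(6) + 79·(-59)
Scale by 921227: one solution is (5527362, -54352393). Reduce x mod 79: (48, 11189).
General: x = 48 + 79t, y = 11189 - 777t.
x ≥ 0 ⇒ t ≥ 0; y ≥ 0 ⇒ t ≤ 14. So t ∈ [0, 14]: 15 solutions.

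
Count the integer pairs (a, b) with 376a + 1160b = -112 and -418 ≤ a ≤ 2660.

21

gcd(1160, 376) = 8  (1160 = 3×376 + 32, 376 = 11×32 + 24, 32 = 1×24 + 8, 24 = 3×8).
Back-substituting, 376×(-37) + 1160×(12) = 8.
Scale by -14: particular solution (518, -168); reduce a mod 145: (83, -27).
General solution: a = 83 + 145t, b = -27 - 47t for integer t.
-418 ≤ 83 + 145t ≤ 2660 gives t ∈ [-3, 17], which is 21 values.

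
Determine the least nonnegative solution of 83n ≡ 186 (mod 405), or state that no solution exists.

12

gcd(405, 83):
  405 = 4*83 + 73
  83 = 1*73 + 10
  73 = 7*10 + 3
  10 = 3*3 + 1
  3 = 3*1
so gcd(405, 83) = 1.
1 divides 186, so solutions exist.
Back-substitute for Bézout coefficients:
  1 = 10 - 3*3
  ... = 83*(122) + 405*(-25)
So 83*(122) ≡ 1 (mod 405); multiply by 186: n ≡ 22692 (mod 405).
Smallest nonnegative: n = 22692 mod 405 = 12.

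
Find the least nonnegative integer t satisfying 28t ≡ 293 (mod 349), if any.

347

gcd(349, 28) = 1.
1 divides 293, so solutions exist.
By Bézout, 28·(-162) + 349·(13) = 1.
So 28·(-162) ≡ 1 (mod 349); multiply by 293: t ≡ -47466 (mod 349).
Smallest nonnegative: t = -47466 mod 349 = 347.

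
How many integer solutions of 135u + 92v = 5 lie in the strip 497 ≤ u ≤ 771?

gcd(135, 92) = 1  (135 = 1*92 + 43, 92 = 2*43 + 6, 43 = 7*6 + 1, 6 = 6*1).
Back-substituting, 135*(15) + 92*(-22) = 1.
Scale by 5: particular solution (75, -110); reduce u mod 92: (75, -110).
General solution: u = 75 + 92t, v = -110 - 135t for integer t.
497 ≤ 75 + 92t ≤ 771 gives t ∈ [5, 7], which is 3 values.

3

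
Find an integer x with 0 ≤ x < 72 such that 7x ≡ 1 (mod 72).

31

gcd(72, 7) = 1.
By Bézout, 7*(31) + 72*(-3) = 1.
So 7*31 ≡ 1 (mod 72), and 31 mod 72 = 31.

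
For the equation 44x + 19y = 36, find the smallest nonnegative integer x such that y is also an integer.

gcd(44, 19) = 1  (44 = 2×19 + 6, 19 = 3×6 + 1, 6 = 6×1).
1 divides 36, so solutions exist.
Back-substituting, 44×(-3) + 19×(7) = 1.
Scale by 36/1 = 36: (x₀, y₀) = (-108, 252).
General solution: x = -108 + 19t, y = 252 - 44t for integer t.
x ≥ 0: smallest is -108 mod 19 = 6 (at t = 6), with y = -12.

6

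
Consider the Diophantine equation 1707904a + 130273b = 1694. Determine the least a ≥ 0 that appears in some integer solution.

10137

gcd(1707904, 130273):
  1707904 = 13*130273 + 14355
  130273 = 9*14355 + 1078
  14355 = 13*1078 + 341
  1078 = 3*341 + 55
  341 = 6*55 + 11
  55 = 5*11
so gcd(1707904, 130273) = 11.
11 divides 1694, so solutions exist.
Back-substitute for Bézout coefficients:
  11 = 341 - 6*55
  ... = 1707904*(2296) + 130273*(-30101)
Scale by 1694/11 = 154: (a₀, b₀) = (353584, -4635554).
General solution: a = 353584 + 11843t, b = -4635554 - 155264t for integer t.
a ≥ 0: smallest is 353584 mod 11843 = 10137 (at t = -29), with b = -132898.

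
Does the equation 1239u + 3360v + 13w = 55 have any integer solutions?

yes

gcd(3360, 1239) = 21  (3360 = 2×1239 + 882, 1239 = 1×882 + 357, 882 = 2×357 + 168, 357 = 2×168 + 21, 168 = 8×21).
gcd(21, 13) = 1.
1 divides 55, so integer solutions exist.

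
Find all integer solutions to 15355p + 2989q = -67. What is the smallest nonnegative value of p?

gcd(15355, 2989):
  15355 = 5·2989 + 410
  2989 = 7·410 + 119
  410 = 3·119 + 53
  119 = 2·53 + 13
  53 = 4·13 + 1
  13 = 13·1
so gcd(15355, 2989) = 1.
1 divides -67, so solutions exist.
Back-substitute for Bézout coefficients:
  1 = 53 - 4·13
  ... = 15355·(226) + 2989·(-1161)
Scale by -67/1 = -67: (p₀, q₀) = (-15142, 77787).
General solution: p = -15142 + 2989t, q = 77787 - 15355t for integer t.
p ≥ 0: smallest is -15142 mod 2989 = 2792 (at t = 6), with q = -14343.

2792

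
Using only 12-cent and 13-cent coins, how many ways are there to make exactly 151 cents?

1

Need nonnegative integers with 12j + 13k = 151.
gcd(12, 13) = 1, and 12·(-1) + 13·(1) = 1.
So (j₀, k₀) = (-151, 151); general j = -151 + 13t, k = 151 - 12t.
j ≥ 0 ⇒ t ≥ 12; k ≥ 0 ⇒ t ≤ 12. That's 1 value of t.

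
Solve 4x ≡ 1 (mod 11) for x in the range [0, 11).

gcd(11, 4):
  11 = 2·4 + 3
  4 = 1·3 + 1
  3 = 3·1
so gcd(11, 4) = 1.
Back-substitute for Bézout coefficients:
  1 = 4 - 1·3
  ... = 4·(3) + 11·(-1)
So 4·3 ≡ 1 (mod 11), and 3 mod 11 = 3.

3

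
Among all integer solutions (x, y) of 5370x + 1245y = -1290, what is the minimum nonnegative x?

gcd(5370, 1245) = 15  (5370 = 4·1245 + 390, 1245 = 3·390 + 75, 390 = 5·75 + 15, 75 = 5·15).
15 divides -1290, so solutions exist.
Back-substituting, 5370·(16) + 1245·(-69) = 15.
Scale by -1290/15 = -86: (x₀, y₀) = (-1376, 5934).
General solution: x = -1376 + 83t, y = 5934 - 358t for integer t.
x ≥ 0: smallest is -1376 mod 83 = 35 (at t = 17), with y = -152.

35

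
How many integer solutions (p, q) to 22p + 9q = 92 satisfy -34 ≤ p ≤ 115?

17

gcd(22, 9) = 1.
By Bézout, 22·(-2) + 9·(5) = 1.
Particular solution: (5, -2).
General solution: p = 5 + 9t, q = -2 - 22t for integer t.
-34 ≤ 5 + 9t ≤ 115 gives t ∈ [-4, 12], which is 17 values.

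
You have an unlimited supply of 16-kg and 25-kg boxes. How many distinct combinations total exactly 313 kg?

Need nonnegative integers with 16j + 25k = 313.
gcd(16, 25) = 1, and 16·(11) + 25·(-7) = 1.
So (j₀, k₀) = (3443, -2191); general j = 3443 + 25t, k = -2191 - 16t.
j ≥ 0 ⇒ t ≥ -137; k ≥ 0 ⇒ t ≤ -137. That's 1 value of t.

1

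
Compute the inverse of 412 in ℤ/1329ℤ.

100

gcd(1329, 412) = 1  (1329 = 3·412 + 93, 412 = 4·93 + 40, 93 = 2·40 + 13, 40 = 3·13 + 1, 13 = 13·1).
Back-substituting, 412·(100) + 1329·(-31) = 1.
So 412·100 ≡ 1 (mod 1329), and 100 mod 1329 = 100.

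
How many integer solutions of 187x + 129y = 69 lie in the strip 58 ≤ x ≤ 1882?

14

gcd(187, 129) = 1  (187 = 1*129 + 58, 129 = 2*58 + 13, 58 = 4*13 + 6, 13 = 2*6 + 1, 6 = 6*1).
Back-substituting, 187*(-20) + 129*(29) = 1.
Scale by 69: particular solution (-1380, 2001); reduce x mod 129: (39, -56).
General solution: x = 39 + 129t, y = -56 - 187t for integer t.
58 ≤ 39 + 129t ≤ 1882 gives t ∈ [1, 14], which is 14 values.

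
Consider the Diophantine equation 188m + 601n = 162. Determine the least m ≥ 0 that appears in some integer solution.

gcd(601, 188) = 1.
1 divides 162, so solutions exist.
By Bézout, 188*(-195) + 601*(61) = 1.
Scale by 162/1 = 162: (m₀, n₀) = (-31590, 9882).
General solution: m = -31590 + 601t, n = 9882 - 188t for integer t.
m ≥ 0: smallest is -31590 mod 601 = 263 (at t = 53), with n = -82.

263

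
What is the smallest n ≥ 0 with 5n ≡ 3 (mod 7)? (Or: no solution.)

2

gcd(7, 5):
  7 = 1×5 + 2
  5 = 2×2 + 1
  2 = 2×1
so gcd(7, 5) = 1.
1 divides 3, so solutions exist.
Back-substitute for Bézout coefficients:
  1 = 5 - 2×2
  ... = 5×(3) + 7×(-2)
So 5×(3) ≡ 1 (mod 7); multiply by 3: n ≡ 9 (mod 7).
Smallest nonnegative: n = 9 mod 7 = 2.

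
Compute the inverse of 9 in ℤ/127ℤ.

113

gcd(127, 9) = 1.
By Bézout, 9×(-14) + 127×(1) = 1.
So 9×-14 ≡ 1 (mod 127), and -14 mod 127 = 113.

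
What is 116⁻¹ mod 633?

gcd(633, 116):
  633 = 5×116 + 53
  116 = 2×53 + 10
  53 = 5×10 + 3
  10 = 3×3 + 1
  3 = 3×1
so gcd(633, 116) = 1.
Back-substitute for Bézout coefficients:
  1 = 10 - 3×3
  ... = 116×(191) + 633×(-35)
So 116×191 ≡ 1 (mod 633), and 191 mod 633 = 191.

191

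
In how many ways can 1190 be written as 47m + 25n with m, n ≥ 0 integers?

gcd(47, 25) = 1  (47 = 1·25 + 22, 25 = 1·22 + 3, 22 = 7·3 + 1, 3 = 3·1).
Back-substituting, 47·(8) + 25·(-15) = 1.
Scale by 1190: one solution is (9520, -17850). Reduce m mod 25: (20, 10).
General: m = 20 + 25t, n = 10 - 47t.
m ≥ 0 ⇒ t ≥ 0; n ≥ 0 ⇒ t ≤ 0. So t ∈ [0, 0]: 1 solution.

1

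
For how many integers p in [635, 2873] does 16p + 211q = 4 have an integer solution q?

gcd(211, 16) = 1.
By Bézout, 16×(66) + 211×(-5) = 1.
Particular solution: (53, -4).
General solution: p = 53 + 211t, q = -4 - 16t for integer t.
635 ≤ 53 + 211t ≤ 2873 gives t ∈ [3, 13], which is 11 values.

11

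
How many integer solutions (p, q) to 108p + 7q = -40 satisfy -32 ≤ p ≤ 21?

8

gcd(108, 7):
  108 = 15*7 + 3
  7 = 2*3 + 1
  3 = 3*1
so gcd(108, 7) = 1.
Back-substitute for Bézout coefficients:
  1 = 7 - 2*3
  ... = 108*(-2) + 7*(31)
Scale by -40: particular solution (80, -1240); reduce p mod 7: (3, -52).
General solution: p = 3 + 7t, q = -52 - 108t for integer t.
-32 ≤ 3 + 7t ≤ 21 gives t ∈ [-5, 2], which is 8 values.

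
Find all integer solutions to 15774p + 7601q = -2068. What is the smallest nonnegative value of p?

gcd(15774, 7601) = 11  (15774 = 2·7601 + 572, 7601 = 13·572 + 165, 572 = 3·165 + 77, 165 = 2·77 + 11, 77 = 7·11).
11 divides -2068, so solutions exist.
Back-substituting, 15774·(-93) + 7601·(193) = 11.
Scale by -2068/11 = -188: (p₀, q₀) = (17484, -36284).
General solution: p = 17484 + 691t, q = -36284 - 1434t for integer t.
p ≥ 0: smallest is 17484 mod 691 = 209 (at t = -25), with q = -434.

209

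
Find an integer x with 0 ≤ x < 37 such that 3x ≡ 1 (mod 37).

gcd(37, 3) = 1.
By Bézout, 3*(-12) + 37*(1) = 1.
So 3*-12 ≡ 1 (mod 37), and -12 mod 37 = 25.

25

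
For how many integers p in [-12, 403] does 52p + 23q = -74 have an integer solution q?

18

gcd(52, 23) = 1.
By Bézout, 52*(4) + 23*(-9) = 1.
Particular solution: (3, -10).
General solution: p = 3 + 23t, q = -10 - 52t for integer t.
-12 ≤ 3 + 23t ≤ 403 gives t ∈ [0, 17], which is 18 values.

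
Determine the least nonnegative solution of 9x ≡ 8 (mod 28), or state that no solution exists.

gcd(28, 9) = 1.
1 divides 8, so solutions exist.
By Bézout, 9·(-3) + 28·(1) = 1.
So 9·(-3) ≡ 1 (mod 28); multiply by 8: x ≡ -24 (mod 28).
Smallest nonnegative: x = -24 mod 28 = 4.

4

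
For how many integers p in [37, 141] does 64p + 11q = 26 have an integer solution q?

10

gcd(64, 11) = 1.
By Bézout, 64×(5) + 11×(-29) = 1.
Particular solution: (9, -50).
General solution: p = 9 + 11t, q = -50 - 64t for integer t.
37 ≤ 9 + 11t ≤ 141 gives t ∈ [3, 12], which is 10 values.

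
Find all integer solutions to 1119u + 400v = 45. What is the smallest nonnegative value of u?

gcd(1119, 400):
  1119 = 2·400 + 319
  400 = 1·319 + 81
  319 = 3·81 + 76
  81 = 1·76 + 5
  76 = 15·5 + 1
  5 = 5·1
so gcd(1119, 400) = 1.
1 divides 45, so solutions exist.
Back-substitute for Bézout coefficients:
  1 = 76 - 15·5
  ... = 1119·(79) + 400·(-221)
Scale by 45/1 = 45: (u₀, v₀) = (3555, -9945).
General solution: u = 3555 + 400t, v = -9945 - 1119t for integer t.
u ≥ 0: smallest is 3555 mod 400 = 355 (at t = -8), with v = -993.

355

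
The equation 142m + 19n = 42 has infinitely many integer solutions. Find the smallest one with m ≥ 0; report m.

11

gcd(142, 19):
  142 = 7·19 + 9
  19 = 2·9 + 1
  9 = 9·1
so gcd(142, 19) = 1.
1 divides 42, so solutions exist.
Back-substitute for Bézout coefficients:
  1 = 19 - 2·9
  ... = 142·(-2) + 19·(15)
Scale by 42/1 = 42: (m₀, n₀) = (-84, 630).
General solution: m = -84 + 19t, n = 630 - 142t for integer t.
m ≥ 0: smallest is -84 mod 19 = 11 (at t = 5), with n = -80.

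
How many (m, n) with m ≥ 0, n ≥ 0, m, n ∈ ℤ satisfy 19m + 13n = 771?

gcd(19, 13):
  19 = 1·13 + 6
  13 = 2·6 + 1
  6 = 6·1
so gcd(19, 13) = 1.
Back-substitute for Bézout coefficients:
  1 = 13 - 2·6
  ... = 19·(-2) + 13·(3)
Scale by 771: one solution is (-1542, 2313). Reduce m mod 13: (5, 52).
General: m = 5 + 13t, n = 52 - 19t.
m ≥ 0 ⇒ t ≥ 0; n ≥ 0 ⇒ t ≤ 2. So t ∈ [0, 2]: 3 solutions.

3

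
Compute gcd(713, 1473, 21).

gcd(1473, 713) = 1.
gcd(1, 21) = 1.

1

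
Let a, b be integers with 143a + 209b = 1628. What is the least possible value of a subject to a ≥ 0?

gcd(209, 143):
  209 = 1×143 + 66
  143 = 2×66 + 11
  66 = 6×11
so gcd(209, 143) = 11.
11 divides 1628, so solutions exist.
Back-substitute for Bézout coefficients:
  11 = 143 - 2×66
  ... = 143×(3) + 209×(-2)
Scale by 1628/11 = 148: (a₀, b₀) = (444, -296).
General solution: a = 444 + 19t, b = -296 - 13t for integer t.
a ≥ 0: smallest is 444 mod 19 = 7 (at t = -23), with b = 3.

7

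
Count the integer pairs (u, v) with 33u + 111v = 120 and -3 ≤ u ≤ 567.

gcd(111, 33) = 3.
By Bézout, 33*(-10) + 111*(3) = 3.
Particular solution: (7, -1).
General solution: u = 7 + 37t, v = -1 - 11t for integer t.
-3 ≤ 7 + 37t ≤ 567 gives t ∈ [0, 15], which is 16 values.

16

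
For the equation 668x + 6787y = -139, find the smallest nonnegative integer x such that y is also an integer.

gcd(6787, 668) = 1.
1 divides -139, so solutions exist.
By Bézout, 668·(-2347) + 6787·(231) = 1.
Scale by -139/1 = -139: (x₀, y₀) = (326233, -32109).
General solution: x = 326233 + 6787t, y = -32109 - 668t for integer t.
x ≥ 0: smallest is 326233 mod 6787 = 457 (at t = -48), with y = -45.

457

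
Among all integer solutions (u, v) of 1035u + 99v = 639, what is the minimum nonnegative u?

gcd(1035, 99) = 9  (1035 = 10·99 + 45, 99 = 2·45 + 9, 45 = 5·9).
9 divides 639, so solutions exist.
Back-substituting, 1035·(-2) + 99·(21) = 9.
Scale by 639/9 = 71: (u₀, v₀) = (-142, 1491).
General solution: u = -142 + 11t, v = 1491 - 115t for integer t.
u ≥ 0: smallest is -142 mod 11 = 1 (at t = 13), with v = -4.

1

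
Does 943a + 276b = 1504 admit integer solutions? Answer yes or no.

no

gcd(943, 276) = 23  (943 = 3*276 + 115, 276 = 2*115 + 46, 115 = 2*46 + 23, 46 = 2*23).
23 does not divide 1504 (remainder 9), so no integer solutions.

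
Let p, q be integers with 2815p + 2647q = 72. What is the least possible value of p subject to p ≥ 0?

gcd(2815, 2647):
  2815 = 1*2647 + 168
  2647 = 15*168 + 127
  168 = 1*127 + 41
  127 = 3*41 + 4
  41 = 10*4 + 1
  4 = 4*1
so gcd(2815, 2647) = 1.
1 divides 72, so solutions exist.
Back-substitute for Bézout coefficients:
  1 = 41 - 10*4
  ... = 2815*(646) + 2647*(-687)
Scale by 72/1 = 72: (p₀, q₀) = (46512, -49464).
General solution: p = 46512 + 2647t, q = -49464 - 2815t for integer t.
p ≥ 0: smallest is 46512 mod 2647 = 1513 (at t = -17), with q = -1609.

1513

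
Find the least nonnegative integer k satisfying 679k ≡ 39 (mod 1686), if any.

375

gcd(1686, 679) = 1.
1 divides 39, so solutions exist.
By Bézout, 679×(-293) + 1686×(118) = 1.
So 679×(-293) ≡ 1 (mod 1686); multiply by 39: k ≡ -11427 (mod 1686).
Smallest nonnegative: k = -11427 mod 1686 = 375.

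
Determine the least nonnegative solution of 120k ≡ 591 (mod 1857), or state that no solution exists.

268

gcd(1857, 120):
  1857 = 15·120 + 57
  120 = 2·57 + 6
  57 = 9·6 + 3
  6 = 2·3
so gcd(1857, 120) = 3.
3 divides 591, so solutions exist.
Back-substitute for Bézout coefficients:
  3 = 57 - 9·6
  ... = 120·(-294) + 1857·(19)
So 120·(-294) ≡ 3 (mod 1857); multiply by 197: k ≡ -57918 (mod 619).
Smallest nonnegative: k = -57918 mod 619 = 268.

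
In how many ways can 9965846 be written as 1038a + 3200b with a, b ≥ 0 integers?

6

gcd(3200, 1038):
  3200 = 3*1038 + 86
  1038 = 12*86 + 6
  86 = 14*6 + 2
  6 = 3*2
so gcd(3200, 1038) = 2.
Back-substitute for Bézout coefficients:
  2 = 86 - 14*6
  ... = 1038*(-521) + 3200*(169)
Scale by 4982923: one solution is (-2596102883, 842113987). Reduce a mod 1600: (1117, 2752).
General: a = 1117 + 1600t, b = 2752 - 519t.
a ≥ 0 ⇒ t ≥ 0; b ≥ 0 ⇒ t ≤ 5. So t ∈ [0, 5]: 6 solutions.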